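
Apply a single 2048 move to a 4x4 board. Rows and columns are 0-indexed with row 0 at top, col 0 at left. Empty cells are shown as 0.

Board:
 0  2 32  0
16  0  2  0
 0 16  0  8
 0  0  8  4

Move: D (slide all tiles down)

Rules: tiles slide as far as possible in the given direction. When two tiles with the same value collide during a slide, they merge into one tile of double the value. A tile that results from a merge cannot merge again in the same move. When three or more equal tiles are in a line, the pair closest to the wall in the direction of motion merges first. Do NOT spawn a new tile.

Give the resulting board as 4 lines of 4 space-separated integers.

Answer:  0  0  0  0
 0  0 32  0
 0  2  2  8
16 16  8  4

Derivation:
Slide down:
col 0: [0, 16, 0, 0] -> [0, 0, 0, 16]
col 1: [2, 0, 16, 0] -> [0, 0, 2, 16]
col 2: [32, 2, 0, 8] -> [0, 32, 2, 8]
col 3: [0, 0, 8, 4] -> [0, 0, 8, 4]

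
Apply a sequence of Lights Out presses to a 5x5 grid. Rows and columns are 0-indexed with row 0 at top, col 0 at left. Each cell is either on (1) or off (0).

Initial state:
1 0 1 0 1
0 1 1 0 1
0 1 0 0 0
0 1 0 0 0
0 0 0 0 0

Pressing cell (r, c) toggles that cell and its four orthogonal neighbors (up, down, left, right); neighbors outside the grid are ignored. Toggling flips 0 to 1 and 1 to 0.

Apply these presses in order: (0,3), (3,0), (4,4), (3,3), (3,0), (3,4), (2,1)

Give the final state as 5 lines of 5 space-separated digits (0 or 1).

Answer: 1 0 0 1 0
0 0 1 1 1
1 0 1 1 1
0 0 1 0 1
0 0 0 0 0

Derivation:
After press 1 at (0,3):
1 0 0 1 0
0 1 1 1 1
0 1 0 0 0
0 1 0 0 0
0 0 0 0 0

After press 2 at (3,0):
1 0 0 1 0
0 1 1 1 1
1 1 0 0 0
1 0 0 0 0
1 0 0 0 0

After press 3 at (4,4):
1 0 0 1 0
0 1 1 1 1
1 1 0 0 0
1 0 0 0 1
1 0 0 1 1

After press 4 at (3,3):
1 0 0 1 0
0 1 1 1 1
1 1 0 1 0
1 0 1 1 0
1 0 0 0 1

After press 5 at (3,0):
1 0 0 1 0
0 1 1 1 1
0 1 0 1 0
0 1 1 1 0
0 0 0 0 1

After press 6 at (3,4):
1 0 0 1 0
0 1 1 1 1
0 1 0 1 1
0 1 1 0 1
0 0 0 0 0

After press 7 at (2,1):
1 0 0 1 0
0 0 1 1 1
1 0 1 1 1
0 0 1 0 1
0 0 0 0 0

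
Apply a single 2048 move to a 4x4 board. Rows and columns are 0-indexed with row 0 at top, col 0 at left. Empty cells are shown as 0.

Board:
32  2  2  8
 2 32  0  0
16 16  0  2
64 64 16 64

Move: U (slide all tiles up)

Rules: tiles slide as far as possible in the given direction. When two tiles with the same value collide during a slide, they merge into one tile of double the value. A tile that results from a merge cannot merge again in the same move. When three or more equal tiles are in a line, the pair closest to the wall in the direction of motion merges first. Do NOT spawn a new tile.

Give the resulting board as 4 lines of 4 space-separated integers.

Slide up:
col 0: [32, 2, 16, 64] -> [32, 2, 16, 64]
col 1: [2, 32, 16, 64] -> [2, 32, 16, 64]
col 2: [2, 0, 0, 16] -> [2, 16, 0, 0]
col 3: [8, 0, 2, 64] -> [8, 2, 64, 0]

Answer: 32  2  2  8
 2 32 16  2
16 16  0 64
64 64  0  0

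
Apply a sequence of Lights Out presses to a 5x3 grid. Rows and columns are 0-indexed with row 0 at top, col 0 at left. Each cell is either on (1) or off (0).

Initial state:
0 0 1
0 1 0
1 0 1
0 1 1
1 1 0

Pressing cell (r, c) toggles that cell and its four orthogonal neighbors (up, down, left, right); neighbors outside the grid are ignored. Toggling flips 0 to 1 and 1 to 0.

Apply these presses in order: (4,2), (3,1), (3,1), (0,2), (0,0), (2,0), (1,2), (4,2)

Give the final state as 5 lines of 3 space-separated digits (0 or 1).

Answer: 1 0 1
0 0 0
0 1 0
1 1 1
1 1 0

Derivation:
After press 1 at (4,2):
0 0 1
0 1 0
1 0 1
0 1 0
1 0 1

After press 2 at (3,1):
0 0 1
0 1 0
1 1 1
1 0 1
1 1 1

After press 3 at (3,1):
0 0 1
0 1 0
1 0 1
0 1 0
1 0 1

After press 4 at (0,2):
0 1 0
0 1 1
1 0 1
0 1 0
1 0 1

After press 5 at (0,0):
1 0 0
1 1 1
1 0 1
0 1 0
1 0 1

After press 6 at (2,0):
1 0 0
0 1 1
0 1 1
1 1 0
1 0 1

After press 7 at (1,2):
1 0 1
0 0 0
0 1 0
1 1 0
1 0 1

After press 8 at (4,2):
1 0 1
0 0 0
0 1 0
1 1 1
1 1 0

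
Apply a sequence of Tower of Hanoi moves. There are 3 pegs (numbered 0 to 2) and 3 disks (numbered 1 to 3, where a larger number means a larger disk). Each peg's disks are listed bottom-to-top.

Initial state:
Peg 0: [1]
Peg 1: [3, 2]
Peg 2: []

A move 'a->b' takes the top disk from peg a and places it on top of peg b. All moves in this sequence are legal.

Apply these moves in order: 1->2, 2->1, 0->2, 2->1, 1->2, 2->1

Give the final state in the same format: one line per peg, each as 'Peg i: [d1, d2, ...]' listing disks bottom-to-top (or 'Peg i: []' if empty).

Answer: Peg 0: []
Peg 1: [3, 2, 1]
Peg 2: []

Derivation:
After move 1 (1->2):
Peg 0: [1]
Peg 1: [3]
Peg 2: [2]

After move 2 (2->1):
Peg 0: [1]
Peg 1: [3, 2]
Peg 2: []

After move 3 (0->2):
Peg 0: []
Peg 1: [3, 2]
Peg 2: [1]

After move 4 (2->1):
Peg 0: []
Peg 1: [3, 2, 1]
Peg 2: []

After move 5 (1->2):
Peg 0: []
Peg 1: [3, 2]
Peg 2: [1]

After move 6 (2->1):
Peg 0: []
Peg 1: [3, 2, 1]
Peg 2: []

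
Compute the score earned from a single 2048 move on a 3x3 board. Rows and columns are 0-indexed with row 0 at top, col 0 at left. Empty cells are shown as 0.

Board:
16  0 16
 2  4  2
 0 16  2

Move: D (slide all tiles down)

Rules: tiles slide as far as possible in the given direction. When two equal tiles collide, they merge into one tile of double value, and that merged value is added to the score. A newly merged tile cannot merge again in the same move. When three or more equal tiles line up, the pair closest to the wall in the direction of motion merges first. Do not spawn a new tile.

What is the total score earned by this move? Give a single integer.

Slide down:
col 0: [16, 2, 0] -> [0, 16, 2]  score +0 (running 0)
col 1: [0, 4, 16] -> [0, 4, 16]  score +0 (running 0)
col 2: [16, 2, 2] -> [0, 16, 4]  score +4 (running 4)
Board after move:
 0  0  0
16  4 16
 2 16  4

Answer: 4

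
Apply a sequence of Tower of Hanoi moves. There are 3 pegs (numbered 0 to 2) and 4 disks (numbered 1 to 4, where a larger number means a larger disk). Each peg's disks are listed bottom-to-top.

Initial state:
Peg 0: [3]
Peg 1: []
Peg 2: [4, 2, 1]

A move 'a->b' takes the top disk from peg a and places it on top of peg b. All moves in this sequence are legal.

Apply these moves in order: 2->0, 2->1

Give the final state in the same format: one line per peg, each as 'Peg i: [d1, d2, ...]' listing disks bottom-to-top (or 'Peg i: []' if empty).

After move 1 (2->0):
Peg 0: [3, 1]
Peg 1: []
Peg 2: [4, 2]

After move 2 (2->1):
Peg 0: [3, 1]
Peg 1: [2]
Peg 2: [4]

Answer: Peg 0: [3, 1]
Peg 1: [2]
Peg 2: [4]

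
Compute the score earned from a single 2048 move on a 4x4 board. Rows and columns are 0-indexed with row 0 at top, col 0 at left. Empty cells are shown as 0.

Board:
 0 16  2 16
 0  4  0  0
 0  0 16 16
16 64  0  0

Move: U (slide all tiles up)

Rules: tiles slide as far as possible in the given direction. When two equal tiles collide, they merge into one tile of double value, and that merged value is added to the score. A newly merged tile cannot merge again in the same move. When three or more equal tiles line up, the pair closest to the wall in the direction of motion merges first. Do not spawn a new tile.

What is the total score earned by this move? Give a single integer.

Slide up:
col 0: [0, 0, 0, 16] -> [16, 0, 0, 0]  score +0 (running 0)
col 1: [16, 4, 0, 64] -> [16, 4, 64, 0]  score +0 (running 0)
col 2: [2, 0, 16, 0] -> [2, 16, 0, 0]  score +0 (running 0)
col 3: [16, 0, 16, 0] -> [32, 0, 0, 0]  score +32 (running 32)
Board after move:
16 16  2 32
 0  4 16  0
 0 64  0  0
 0  0  0  0

Answer: 32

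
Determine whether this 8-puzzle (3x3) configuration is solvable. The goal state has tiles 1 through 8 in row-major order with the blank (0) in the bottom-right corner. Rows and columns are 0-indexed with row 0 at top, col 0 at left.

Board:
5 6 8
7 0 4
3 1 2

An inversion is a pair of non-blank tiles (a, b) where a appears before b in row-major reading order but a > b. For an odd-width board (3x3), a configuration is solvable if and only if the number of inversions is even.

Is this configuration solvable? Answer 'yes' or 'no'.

Inversions (pairs i<j in row-major order where tile[i] > tile[j] > 0): 22
22 is even, so the puzzle is solvable.

Answer: yes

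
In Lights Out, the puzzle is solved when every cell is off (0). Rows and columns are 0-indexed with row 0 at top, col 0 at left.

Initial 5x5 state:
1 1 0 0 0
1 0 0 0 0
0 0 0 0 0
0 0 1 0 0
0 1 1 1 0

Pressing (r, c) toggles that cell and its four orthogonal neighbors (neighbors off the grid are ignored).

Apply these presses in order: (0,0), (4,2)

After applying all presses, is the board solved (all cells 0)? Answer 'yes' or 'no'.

After press 1 at (0,0):
0 0 0 0 0
0 0 0 0 0
0 0 0 0 0
0 0 1 0 0
0 1 1 1 0

After press 2 at (4,2):
0 0 0 0 0
0 0 0 0 0
0 0 0 0 0
0 0 0 0 0
0 0 0 0 0

Lights still on: 0

Answer: yes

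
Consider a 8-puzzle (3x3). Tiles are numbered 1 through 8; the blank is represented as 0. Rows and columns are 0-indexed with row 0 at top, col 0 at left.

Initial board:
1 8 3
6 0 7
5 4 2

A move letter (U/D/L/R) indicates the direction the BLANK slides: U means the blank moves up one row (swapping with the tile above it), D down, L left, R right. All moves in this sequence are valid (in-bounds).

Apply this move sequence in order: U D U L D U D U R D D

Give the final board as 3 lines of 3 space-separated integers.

After move 1 (U):
1 0 3
6 8 7
5 4 2

After move 2 (D):
1 8 3
6 0 7
5 4 2

After move 3 (U):
1 0 3
6 8 7
5 4 2

After move 4 (L):
0 1 3
6 8 7
5 4 2

After move 5 (D):
6 1 3
0 8 7
5 4 2

After move 6 (U):
0 1 3
6 8 7
5 4 2

After move 7 (D):
6 1 3
0 8 7
5 4 2

After move 8 (U):
0 1 3
6 8 7
5 4 2

After move 9 (R):
1 0 3
6 8 7
5 4 2

After move 10 (D):
1 8 3
6 0 7
5 4 2

After move 11 (D):
1 8 3
6 4 7
5 0 2

Answer: 1 8 3
6 4 7
5 0 2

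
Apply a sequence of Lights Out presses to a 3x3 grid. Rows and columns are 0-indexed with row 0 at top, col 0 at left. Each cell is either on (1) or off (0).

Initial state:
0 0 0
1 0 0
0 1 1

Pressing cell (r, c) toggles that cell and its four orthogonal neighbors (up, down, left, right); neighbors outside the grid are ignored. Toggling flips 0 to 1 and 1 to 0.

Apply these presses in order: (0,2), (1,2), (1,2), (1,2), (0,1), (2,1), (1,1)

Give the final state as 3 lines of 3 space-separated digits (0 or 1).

Answer: 1 1 1
0 0 1
1 1 1

Derivation:
After press 1 at (0,2):
0 1 1
1 0 1
0 1 1

After press 2 at (1,2):
0 1 0
1 1 0
0 1 0

After press 3 at (1,2):
0 1 1
1 0 1
0 1 1

After press 4 at (1,2):
0 1 0
1 1 0
0 1 0

After press 5 at (0,1):
1 0 1
1 0 0
0 1 0

After press 6 at (2,1):
1 0 1
1 1 0
1 0 1

After press 7 at (1,1):
1 1 1
0 0 1
1 1 1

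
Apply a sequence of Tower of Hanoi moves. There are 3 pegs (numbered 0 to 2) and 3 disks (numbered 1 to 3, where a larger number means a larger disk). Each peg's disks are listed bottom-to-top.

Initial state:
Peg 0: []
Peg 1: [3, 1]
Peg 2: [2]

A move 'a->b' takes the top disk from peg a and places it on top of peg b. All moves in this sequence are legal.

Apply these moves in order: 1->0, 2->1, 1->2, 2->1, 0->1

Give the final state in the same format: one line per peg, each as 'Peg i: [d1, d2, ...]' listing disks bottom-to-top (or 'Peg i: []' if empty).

Answer: Peg 0: []
Peg 1: [3, 2, 1]
Peg 2: []

Derivation:
After move 1 (1->0):
Peg 0: [1]
Peg 1: [3]
Peg 2: [2]

After move 2 (2->1):
Peg 0: [1]
Peg 1: [3, 2]
Peg 2: []

After move 3 (1->2):
Peg 0: [1]
Peg 1: [3]
Peg 2: [2]

After move 4 (2->1):
Peg 0: [1]
Peg 1: [3, 2]
Peg 2: []

After move 5 (0->1):
Peg 0: []
Peg 1: [3, 2, 1]
Peg 2: []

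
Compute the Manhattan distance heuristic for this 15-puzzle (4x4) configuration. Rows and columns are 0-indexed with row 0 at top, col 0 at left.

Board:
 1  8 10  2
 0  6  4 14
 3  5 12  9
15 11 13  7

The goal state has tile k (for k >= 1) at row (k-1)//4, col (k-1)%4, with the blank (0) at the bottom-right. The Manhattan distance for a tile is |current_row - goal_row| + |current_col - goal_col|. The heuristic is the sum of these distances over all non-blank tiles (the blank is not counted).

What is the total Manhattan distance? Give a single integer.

Answer: 33

Derivation:
Tile 1: (0,0)->(0,0) = 0
Tile 8: (0,1)->(1,3) = 3
Tile 10: (0,2)->(2,1) = 3
Tile 2: (0,3)->(0,1) = 2
Tile 6: (1,1)->(1,1) = 0
Tile 4: (1,2)->(0,3) = 2
Tile 14: (1,3)->(3,1) = 4
Tile 3: (2,0)->(0,2) = 4
Tile 5: (2,1)->(1,0) = 2
Tile 12: (2,2)->(2,3) = 1
Tile 9: (2,3)->(2,0) = 3
Tile 15: (3,0)->(3,2) = 2
Tile 11: (3,1)->(2,2) = 2
Tile 13: (3,2)->(3,0) = 2
Tile 7: (3,3)->(1,2) = 3
Sum: 0 + 3 + 3 + 2 + 0 + 2 + 4 + 4 + 2 + 1 + 3 + 2 + 2 + 2 + 3 = 33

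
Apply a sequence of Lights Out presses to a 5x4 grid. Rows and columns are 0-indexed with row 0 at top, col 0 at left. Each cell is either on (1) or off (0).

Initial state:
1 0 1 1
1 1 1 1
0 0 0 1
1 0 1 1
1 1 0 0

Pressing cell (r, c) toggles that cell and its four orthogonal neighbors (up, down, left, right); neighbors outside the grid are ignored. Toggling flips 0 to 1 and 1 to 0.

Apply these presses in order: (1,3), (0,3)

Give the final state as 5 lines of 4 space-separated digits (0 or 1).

Answer: 1 0 0 1
1 1 0 1
0 0 0 0
1 0 1 1
1 1 0 0

Derivation:
After press 1 at (1,3):
1 0 1 0
1 1 0 0
0 0 0 0
1 0 1 1
1 1 0 0

After press 2 at (0,3):
1 0 0 1
1 1 0 1
0 0 0 0
1 0 1 1
1 1 0 0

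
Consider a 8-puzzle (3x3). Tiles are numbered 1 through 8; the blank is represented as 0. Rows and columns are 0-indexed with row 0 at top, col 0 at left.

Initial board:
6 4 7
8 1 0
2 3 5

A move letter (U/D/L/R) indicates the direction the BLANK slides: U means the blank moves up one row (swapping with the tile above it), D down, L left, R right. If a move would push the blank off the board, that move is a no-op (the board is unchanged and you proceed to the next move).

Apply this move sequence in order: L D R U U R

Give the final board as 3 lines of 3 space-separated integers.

After move 1 (L):
6 4 7
8 0 1
2 3 5

After move 2 (D):
6 4 7
8 3 1
2 0 5

After move 3 (R):
6 4 7
8 3 1
2 5 0

After move 4 (U):
6 4 7
8 3 0
2 5 1

After move 5 (U):
6 4 0
8 3 7
2 5 1

After move 6 (R):
6 4 0
8 3 7
2 5 1

Answer: 6 4 0
8 3 7
2 5 1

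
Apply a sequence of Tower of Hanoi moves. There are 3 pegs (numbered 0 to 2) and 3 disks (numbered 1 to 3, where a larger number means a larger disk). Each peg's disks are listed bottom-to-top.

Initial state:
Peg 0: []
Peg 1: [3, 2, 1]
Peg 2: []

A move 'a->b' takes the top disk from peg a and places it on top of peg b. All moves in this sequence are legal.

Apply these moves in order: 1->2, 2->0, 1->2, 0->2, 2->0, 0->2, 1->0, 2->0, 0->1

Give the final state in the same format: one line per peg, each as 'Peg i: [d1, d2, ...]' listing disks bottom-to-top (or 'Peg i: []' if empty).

Answer: Peg 0: [3]
Peg 1: [1]
Peg 2: [2]

Derivation:
After move 1 (1->2):
Peg 0: []
Peg 1: [3, 2]
Peg 2: [1]

After move 2 (2->0):
Peg 0: [1]
Peg 1: [3, 2]
Peg 2: []

After move 3 (1->2):
Peg 0: [1]
Peg 1: [3]
Peg 2: [2]

After move 4 (0->2):
Peg 0: []
Peg 1: [3]
Peg 2: [2, 1]

After move 5 (2->0):
Peg 0: [1]
Peg 1: [3]
Peg 2: [2]

After move 6 (0->2):
Peg 0: []
Peg 1: [3]
Peg 2: [2, 1]

After move 7 (1->0):
Peg 0: [3]
Peg 1: []
Peg 2: [2, 1]

After move 8 (2->0):
Peg 0: [3, 1]
Peg 1: []
Peg 2: [2]

After move 9 (0->1):
Peg 0: [3]
Peg 1: [1]
Peg 2: [2]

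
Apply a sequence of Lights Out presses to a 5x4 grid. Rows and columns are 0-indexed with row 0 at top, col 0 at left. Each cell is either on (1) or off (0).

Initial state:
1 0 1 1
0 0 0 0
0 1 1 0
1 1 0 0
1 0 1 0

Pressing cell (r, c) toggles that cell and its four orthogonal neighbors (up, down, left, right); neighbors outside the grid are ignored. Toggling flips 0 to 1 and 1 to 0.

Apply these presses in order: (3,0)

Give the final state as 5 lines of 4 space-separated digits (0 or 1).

After press 1 at (3,0):
1 0 1 1
0 0 0 0
1 1 1 0
0 0 0 0
0 0 1 0

Answer: 1 0 1 1
0 0 0 0
1 1 1 0
0 0 0 0
0 0 1 0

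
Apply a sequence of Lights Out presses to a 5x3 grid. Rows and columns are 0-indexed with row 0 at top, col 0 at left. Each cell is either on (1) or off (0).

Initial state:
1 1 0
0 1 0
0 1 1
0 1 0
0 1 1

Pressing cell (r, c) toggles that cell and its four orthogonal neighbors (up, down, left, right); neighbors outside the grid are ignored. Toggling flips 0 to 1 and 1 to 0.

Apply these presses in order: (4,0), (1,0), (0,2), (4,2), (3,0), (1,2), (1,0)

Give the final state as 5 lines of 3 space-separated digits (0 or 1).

Answer: 1 0 0
0 0 0
1 1 0
0 0 1
0 1 0

Derivation:
After press 1 at (4,0):
1 1 0
0 1 0
0 1 1
1 1 0
1 0 1

After press 2 at (1,0):
0 1 0
1 0 0
1 1 1
1 1 0
1 0 1

After press 3 at (0,2):
0 0 1
1 0 1
1 1 1
1 1 0
1 0 1

After press 4 at (4,2):
0 0 1
1 0 1
1 1 1
1 1 1
1 1 0

After press 5 at (3,0):
0 0 1
1 0 1
0 1 1
0 0 1
0 1 0

After press 6 at (1,2):
0 0 0
1 1 0
0 1 0
0 0 1
0 1 0

After press 7 at (1,0):
1 0 0
0 0 0
1 1 0
0 0 1
0 1 0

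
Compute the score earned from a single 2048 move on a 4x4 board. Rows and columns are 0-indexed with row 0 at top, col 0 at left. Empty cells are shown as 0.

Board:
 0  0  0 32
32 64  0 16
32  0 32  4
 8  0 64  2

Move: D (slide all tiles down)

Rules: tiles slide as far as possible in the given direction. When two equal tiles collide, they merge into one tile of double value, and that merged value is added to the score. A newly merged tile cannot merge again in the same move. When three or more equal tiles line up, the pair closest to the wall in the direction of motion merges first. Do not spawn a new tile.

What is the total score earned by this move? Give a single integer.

Answer: 64

Derivation:
Slide down:
col 0: [0, 32, 32, 8] -> [0, 0, 64, 8]  score +64 (running 64)
col 1: [0, 64, 0, 0] -> [0, 0, 0, 64]  score +0 (running 64)
col 2: [0, 0, 32, 64] -> [0, 0, 32, 64]  score +0 (running 64)
col 3: [32, 16, 4, 2] -> [32, 16, 4, 2]  score +0 (running 64)
Board after move:
 0  0  0 32
 0  0  0 16
64  0 32  4
 8 64 64  2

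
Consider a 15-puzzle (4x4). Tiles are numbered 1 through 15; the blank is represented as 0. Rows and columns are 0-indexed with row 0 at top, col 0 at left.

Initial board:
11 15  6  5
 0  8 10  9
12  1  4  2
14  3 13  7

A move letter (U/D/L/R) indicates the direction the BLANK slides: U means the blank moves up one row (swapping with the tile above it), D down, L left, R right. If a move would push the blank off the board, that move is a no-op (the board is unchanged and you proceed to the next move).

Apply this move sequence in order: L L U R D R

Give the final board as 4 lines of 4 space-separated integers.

Answer: 15  8  6  5
11 10  0  9
12  1  4  2
14  3 13  7

Derivation:
After move 1 (L):
11 15  6  5
 0  8 10  9
12  1  4  2
14  3 13  7

After move 2 (L):
11 15  6  5
 0  8 10  9
12  1  4  2
14  3 13  7

After move 3 (U):
 0 15  6  5
11  8 10  9
12  1  4  2
14  3 13  7

After move 4 (R):
15  0  6  5
11  8 10  9
12  1  4  2
14  3 13  7

After move 5 (D):
15  8  6  5
11  0 10  9
12  1  4  2
14  3 13  7

After move 6 (R):
15  8  6  5
11 10  0  9
12  1  4  2
14  3 13  7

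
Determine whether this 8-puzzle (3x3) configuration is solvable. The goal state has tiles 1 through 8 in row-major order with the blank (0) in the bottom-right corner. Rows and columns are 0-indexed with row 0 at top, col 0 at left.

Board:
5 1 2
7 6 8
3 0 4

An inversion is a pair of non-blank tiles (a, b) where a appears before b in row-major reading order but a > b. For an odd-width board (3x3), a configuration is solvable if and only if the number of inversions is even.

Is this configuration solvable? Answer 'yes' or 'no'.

Inversions (pairs i<j in row-major order where tile[i] > tile[j] > 0): 11
11 is odd, so the puzzle is not solvable.

Answer: no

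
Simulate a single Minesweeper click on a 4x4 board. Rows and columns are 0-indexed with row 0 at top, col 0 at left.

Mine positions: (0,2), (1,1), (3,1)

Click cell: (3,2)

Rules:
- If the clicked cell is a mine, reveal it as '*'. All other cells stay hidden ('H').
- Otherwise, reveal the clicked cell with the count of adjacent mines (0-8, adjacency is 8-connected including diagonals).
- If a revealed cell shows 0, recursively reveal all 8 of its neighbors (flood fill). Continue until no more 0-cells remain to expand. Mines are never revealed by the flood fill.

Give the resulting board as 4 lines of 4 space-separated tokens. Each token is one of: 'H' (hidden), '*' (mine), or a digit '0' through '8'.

H H H H
H H H H
H H H H
H H 1 H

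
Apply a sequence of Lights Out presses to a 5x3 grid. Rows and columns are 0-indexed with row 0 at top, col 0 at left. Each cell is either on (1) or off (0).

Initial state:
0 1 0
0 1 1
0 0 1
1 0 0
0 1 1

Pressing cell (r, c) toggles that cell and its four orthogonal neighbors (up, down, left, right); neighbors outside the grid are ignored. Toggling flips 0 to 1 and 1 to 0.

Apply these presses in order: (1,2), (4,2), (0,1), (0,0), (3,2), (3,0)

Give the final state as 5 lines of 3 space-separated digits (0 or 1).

After press 1 at (1,2):
0 1 1
0 0 0
0 0 0
1 0 0
0 1 1

After press 2 at (4,2):
0 1 1
0 0 0
0 0 0
1 0 1
0 0 0

After press 3 at (0,1):
1 0 0
0 1 0
0 0 0
1 0 1
0 0 0

After press 4 at (0,0):
0 1 0
1 1 0
0 0 0
1 0 1
0 0 0

After press 5 at (3,2):
0 1 0
1 1 0
0 0 1
1 1 0
0 0 1

After press 6 at (3,0):
0 1 0
1 1 0
1 0 1
0 0 0
1 0 1

Answer: 0 1 0
1 1 0
1 0 1
0 0 0
1 0 1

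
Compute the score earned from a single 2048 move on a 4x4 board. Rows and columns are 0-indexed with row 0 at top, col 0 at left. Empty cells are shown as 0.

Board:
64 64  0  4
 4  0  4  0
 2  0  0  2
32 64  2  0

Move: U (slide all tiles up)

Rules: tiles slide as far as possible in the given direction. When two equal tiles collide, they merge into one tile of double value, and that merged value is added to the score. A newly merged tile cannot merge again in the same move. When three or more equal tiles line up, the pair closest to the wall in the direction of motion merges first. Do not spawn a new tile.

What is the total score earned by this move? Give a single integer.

Answer: 128

Derivation:
Slide up:
col 0: [64, 4, 2, 32] -> [64, 4, 2, 32]  score +0 (running 0)
col 1: [64, 0, 0, 64] -> [128, 0, 0, 0]  score +128 (running 128)
col 2: [0, 4, 0, 2] -> [4, 2, 0, 0]  score +0 (running 128)
col 3: [4, 0, 2, 0] -> [4, 2, 0, 0]  score +0 (running 128)
Board after move:
 64 128   4   4
  4   0   2   2
  2   0   0   0
 32   0   0   0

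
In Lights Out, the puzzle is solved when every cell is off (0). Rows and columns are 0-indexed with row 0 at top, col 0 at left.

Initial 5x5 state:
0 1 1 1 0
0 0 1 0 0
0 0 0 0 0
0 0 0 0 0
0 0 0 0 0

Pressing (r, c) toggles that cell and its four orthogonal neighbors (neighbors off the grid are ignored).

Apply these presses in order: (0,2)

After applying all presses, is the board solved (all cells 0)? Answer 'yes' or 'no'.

Answer: yes

Derivation:
After press 1 at (0,2):
0 0 0 0 0
0 0 0 0 0
0 0 0 0 0
0 0 0 0 0
0 0 0 0 0

Lights still on: 0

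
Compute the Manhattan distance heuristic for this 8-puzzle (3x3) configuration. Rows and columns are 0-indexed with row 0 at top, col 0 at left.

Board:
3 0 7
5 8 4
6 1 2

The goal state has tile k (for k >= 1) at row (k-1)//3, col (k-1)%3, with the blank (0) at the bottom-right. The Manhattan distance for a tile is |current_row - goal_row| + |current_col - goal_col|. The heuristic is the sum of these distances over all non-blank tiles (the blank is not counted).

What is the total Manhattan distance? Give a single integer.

Tile 3: (0,0)->(0,2) = 2
Tile 7: (0,2)->(2,0) = 4
Tile 5: (1,0)->(1,1) = 1
Tile 8: (1,1)->(2,1) = 1
Tile 4: (1,2)->(1,0) = 2
Tile 6: (2,0)->(1,2) = 3
Tile 1: (2,1)->(0,0) = 3
Tile 2: (2,2)->(0,1) = 3
Sum: 2 + 4 + 1 + 1 + 2 + 3 + 3 + 3 = 19

Answer: 19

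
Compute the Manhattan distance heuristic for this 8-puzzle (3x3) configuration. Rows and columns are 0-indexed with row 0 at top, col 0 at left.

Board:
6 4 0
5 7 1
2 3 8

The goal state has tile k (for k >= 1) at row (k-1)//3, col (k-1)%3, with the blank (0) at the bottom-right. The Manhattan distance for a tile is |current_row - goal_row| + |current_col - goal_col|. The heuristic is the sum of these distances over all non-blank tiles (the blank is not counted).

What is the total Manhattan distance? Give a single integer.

Tile 6: (0,0)->(1,2) = 3
Tile 4: (0,1)->(1,0) = 2
Tile 5: (1,0)->(1,1) = 1
Tile 7: (1,1)->(2,0) = 2
Tile 1: (1,2)->(0,0) = 3
Tile 2: (2,0)->(0,1) = 3
Tile 3: (2,1)->(0,2) = 3
Tile 8: (2,2)->(2,1) = 1
Sum: 3 + 2 + 1 + 2 + 3 + 3 + 3 + 1 = 18

Answer: 18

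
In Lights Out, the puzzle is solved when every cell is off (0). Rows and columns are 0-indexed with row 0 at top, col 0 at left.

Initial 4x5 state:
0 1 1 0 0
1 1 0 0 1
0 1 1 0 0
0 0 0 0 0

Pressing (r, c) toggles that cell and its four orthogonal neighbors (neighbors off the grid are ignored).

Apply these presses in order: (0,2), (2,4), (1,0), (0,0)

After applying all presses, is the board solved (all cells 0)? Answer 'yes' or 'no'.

After press 1 at (0,2):
0 0 0 1 0
1 1 1 0 1
0 1 1 0 0
0 0 0 0 0

After press 2 at (2,4):
0 0 0 1 0
1 1 1 0 0
0 1 1 1 1
0 0 0 0 1

After press 3 at (1,0):
1 0 0 1 0
0 0 1 0 0
1 1 1 1 1
0 0 0 0 1

After press 4 at (0,0):
0 1 0 1 0
1 0 1 0 0
1 1 1 1 1
0 0 0 0 1

Lights still on: 10

Answer: no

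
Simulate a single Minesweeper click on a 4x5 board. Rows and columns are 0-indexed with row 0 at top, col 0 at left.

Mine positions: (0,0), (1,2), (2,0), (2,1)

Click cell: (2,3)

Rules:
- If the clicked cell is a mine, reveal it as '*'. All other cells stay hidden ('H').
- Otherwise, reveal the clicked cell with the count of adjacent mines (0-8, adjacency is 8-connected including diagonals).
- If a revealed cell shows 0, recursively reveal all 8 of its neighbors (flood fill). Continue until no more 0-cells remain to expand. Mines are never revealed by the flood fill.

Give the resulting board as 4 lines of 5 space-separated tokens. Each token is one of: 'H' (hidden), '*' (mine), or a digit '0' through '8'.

H H H H H
H H H H H
H H H 1 H
H H H H H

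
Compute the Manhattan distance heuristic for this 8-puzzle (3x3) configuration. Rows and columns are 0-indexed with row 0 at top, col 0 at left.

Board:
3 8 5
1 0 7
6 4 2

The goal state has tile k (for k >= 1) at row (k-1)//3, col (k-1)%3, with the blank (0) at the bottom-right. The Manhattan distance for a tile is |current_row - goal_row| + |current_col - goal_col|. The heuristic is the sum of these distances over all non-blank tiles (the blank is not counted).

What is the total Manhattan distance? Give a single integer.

Answer: 18

Derivation:
Tile 3: at (0,0), goal (0,2), distance |0-0|+|0-2| = 2
Tile 8: at (0,1), goal (2,1), distance |0-2|+|1-1| = 2
Tile 5: at (0,2), goal (1,1), distance |0-1|+|2-1| = 2
Tile 1: at (1,0), goal (0,0), distance |1-0|+|0-0| = 1
Tile 7: at (1,2), goal (2,0), distance |1-2|+|2-0| = 3
Tile 6: at (2,0), goal (1,2), distance |2-1|+|0-2| = 3
Tile 4: at (2,1), goal (1,0), distance |2-1|+|1-0| = 2
Tile 2: at (2,2), goal (0,1), distance |2-0|+|2-1| = 3
Sum: 2 + 2 + 2 + 1 + 3 + 3 + 2 + 3 = 18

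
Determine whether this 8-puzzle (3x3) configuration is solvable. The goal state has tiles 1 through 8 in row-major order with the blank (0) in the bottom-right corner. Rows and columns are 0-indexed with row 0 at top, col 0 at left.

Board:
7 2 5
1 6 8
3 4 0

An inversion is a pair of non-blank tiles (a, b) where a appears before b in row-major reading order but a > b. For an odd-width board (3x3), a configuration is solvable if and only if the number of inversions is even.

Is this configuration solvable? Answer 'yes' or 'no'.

Answer: yes

Derivation:
Inversions (pairs i<j in row-major order where tile[i] > tile[j] > 0): 14
14 is even, so the puzzle is solvable.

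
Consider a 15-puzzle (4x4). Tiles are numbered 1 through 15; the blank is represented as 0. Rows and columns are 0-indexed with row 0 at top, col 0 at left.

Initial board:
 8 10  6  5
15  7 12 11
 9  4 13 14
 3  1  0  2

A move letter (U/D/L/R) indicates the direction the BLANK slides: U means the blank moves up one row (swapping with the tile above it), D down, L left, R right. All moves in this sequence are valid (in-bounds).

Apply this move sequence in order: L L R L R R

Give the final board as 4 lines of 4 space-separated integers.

Answer:  8 10  6  5
15  7 12 11
 9  4 13 14
 3  1  0  2

Derivation:
After move 1 (L):
 8 10  6  5
15  7 12 11
 9  4 13 14
 3  0  1  2

After move 2 (L):
 8 10  6  5
15  7 12 11
 9  4 13 14
 0  3  1  2

After move 3 (R):
 8 10  6  5
15  7 12 11
 9  4 13 14
 3  0  1  2

After move 4 (L):
 8 10  6  5
15  7 12 11
 9  4 13 14
 0  3  1  2

After move 5 (R):
 8 10  6  5
15  7 12 11
 9  4 13 14
 3  0  1  2

After move 6 (R):
 8 10  6  5
15  7 12 11
 9  4 13 14
 3  1  0  2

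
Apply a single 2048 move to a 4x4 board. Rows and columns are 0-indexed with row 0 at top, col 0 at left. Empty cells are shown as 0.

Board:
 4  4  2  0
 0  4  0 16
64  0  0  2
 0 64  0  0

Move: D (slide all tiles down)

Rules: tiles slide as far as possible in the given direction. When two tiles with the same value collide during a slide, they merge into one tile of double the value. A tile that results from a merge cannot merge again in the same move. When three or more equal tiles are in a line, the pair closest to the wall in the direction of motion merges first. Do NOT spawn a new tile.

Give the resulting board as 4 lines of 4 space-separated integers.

Answer:  0  0  0  0
 0  0  0  0
 4  8  0 16
64 64  2  2

Derivation:
Slide down:
col 0: [4, 0, 64, 0] -> [0, 0, 4, 64]
col 1: [4, 4, 0, 64] -> [0, 0, 8, 64]
col 2: [2, 0, 0, 0] -> [0, 0, 0, 2]
col 3: [0, 16, 2, 0] -> [0, 0, 16, 2]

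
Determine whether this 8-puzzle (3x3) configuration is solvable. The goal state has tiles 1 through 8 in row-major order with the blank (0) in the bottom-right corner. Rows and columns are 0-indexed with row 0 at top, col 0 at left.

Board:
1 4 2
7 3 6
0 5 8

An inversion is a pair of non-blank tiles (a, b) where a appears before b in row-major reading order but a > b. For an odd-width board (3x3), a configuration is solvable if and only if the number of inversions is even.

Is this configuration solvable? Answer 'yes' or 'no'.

Answer: yes

Derivation:
Inversions (pairs i<j in row-major order where tile[i] > tile[j] > 0): 6
6 is even, so the puzzle is solvable.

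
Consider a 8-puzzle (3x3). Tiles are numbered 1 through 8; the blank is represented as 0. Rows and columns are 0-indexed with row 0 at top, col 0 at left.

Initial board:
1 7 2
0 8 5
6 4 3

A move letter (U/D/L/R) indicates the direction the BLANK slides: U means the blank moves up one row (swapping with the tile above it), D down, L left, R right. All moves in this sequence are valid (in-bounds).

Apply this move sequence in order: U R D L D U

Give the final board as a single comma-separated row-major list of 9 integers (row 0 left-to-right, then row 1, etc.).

Answer: 7, 8, 2, 0, 1, 5, 6, 4, 3

Derivation:
After move 1 (U):
0 7 2
1 8 5
6 4 3

After move 2 (R):
7 0 2
1 8 5
6 4 3

After move 3 (D):
7 8 2
1 0 5
6 4 3

After move 4 (L):
7 8 2
0 1 5
6 4 3

After move 5 (D):
7 8 2
6 1 5
0 4 3

After move 6 (U):
7 8 2
0 1 5
6 4 3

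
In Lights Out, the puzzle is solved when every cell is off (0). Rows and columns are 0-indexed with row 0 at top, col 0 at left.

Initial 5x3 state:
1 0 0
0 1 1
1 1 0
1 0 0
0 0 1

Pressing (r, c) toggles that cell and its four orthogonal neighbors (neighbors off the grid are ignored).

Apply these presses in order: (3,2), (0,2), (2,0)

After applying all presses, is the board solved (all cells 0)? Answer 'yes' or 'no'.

After press 1 at (3,2):
1 0 0
0 1 1
1 1 1
1 1 1
0 0 0

After press 2 at (0,2):
1 1 1
0 1 0
1 1 1
1 1 1
0 0 0

After press 3 at (2,0):
1 1 1
1 1 0
0 0 1
0 1 1
0 0 0

Lights still on: 8

Answer: no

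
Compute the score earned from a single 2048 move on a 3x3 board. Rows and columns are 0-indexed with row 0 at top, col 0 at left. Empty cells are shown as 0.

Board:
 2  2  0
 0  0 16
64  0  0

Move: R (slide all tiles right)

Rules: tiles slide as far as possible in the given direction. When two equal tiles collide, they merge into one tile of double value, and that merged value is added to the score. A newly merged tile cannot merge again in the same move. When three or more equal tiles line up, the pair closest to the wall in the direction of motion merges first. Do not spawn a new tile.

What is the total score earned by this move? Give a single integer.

Slide right:
row 0: [2, 2, 0] -> [0, 0, 4]  score +4 (running 4)
row 1: [0, 0, 16] -> [0, 0, 16]  score +0 (running 4)
row 2: [64, 0, 0] -> [0, 0, 64]  score +0 (running 4)
Board after move:
 0  0  4
 0  0 16
 0  0 64

Answer: 4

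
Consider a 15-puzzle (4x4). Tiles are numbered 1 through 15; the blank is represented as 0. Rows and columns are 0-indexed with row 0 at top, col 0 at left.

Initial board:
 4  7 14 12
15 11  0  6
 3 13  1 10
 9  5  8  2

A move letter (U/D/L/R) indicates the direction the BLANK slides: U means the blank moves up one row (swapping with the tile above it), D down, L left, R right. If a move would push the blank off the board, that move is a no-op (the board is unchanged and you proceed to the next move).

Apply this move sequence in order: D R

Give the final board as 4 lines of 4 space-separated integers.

Answer:  4  7 14 12
15 11  1  6
 3 13 10  0
 9  5  8  2

Derivation:
After move 1 (D):
 4  7 14 12
15 11  1  6
 3 13  0 10
 9  5  8  2

After move 2 (R):
 4  7 14 12
15 11  1  6
 3 13 10  0
 9  5  8  2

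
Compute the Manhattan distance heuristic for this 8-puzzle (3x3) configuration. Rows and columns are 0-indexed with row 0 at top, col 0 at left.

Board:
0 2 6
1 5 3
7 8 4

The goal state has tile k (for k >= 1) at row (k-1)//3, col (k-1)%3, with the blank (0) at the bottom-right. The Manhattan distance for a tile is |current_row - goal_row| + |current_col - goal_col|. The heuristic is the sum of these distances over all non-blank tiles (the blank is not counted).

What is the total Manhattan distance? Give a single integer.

Tile 2: at (0,1), goal (0,1), distance |0-0|+|1-1| = 0
Tile 6: at (0,2), goal (1,2), distance |0-1|+|2-2| = 1
Tile 1: at (1,0), goal (0,0), distance |1-0|+|0-0| = 1
Tile 5: at (1,1), goal (1,1), distance |1-1|+|1-1| = 0
Tile 3: at (1,2), goal (0,2), distance |1-0|+|2-2| = 1
Tile 7: at (2,0), goal (2,0), distance |2-2|+|0-0| = 0
Tile 8: at (2,1), goal (2,1), distance |2-2|+|1-1| = 0
Tile 4: at (2,2), goal (1,0), distance |2-1|+|2-0| = 3
Sum: 0 + 1 + 1 + 0 + 1 + 0 + 0 + 3 = 6

Answer: 6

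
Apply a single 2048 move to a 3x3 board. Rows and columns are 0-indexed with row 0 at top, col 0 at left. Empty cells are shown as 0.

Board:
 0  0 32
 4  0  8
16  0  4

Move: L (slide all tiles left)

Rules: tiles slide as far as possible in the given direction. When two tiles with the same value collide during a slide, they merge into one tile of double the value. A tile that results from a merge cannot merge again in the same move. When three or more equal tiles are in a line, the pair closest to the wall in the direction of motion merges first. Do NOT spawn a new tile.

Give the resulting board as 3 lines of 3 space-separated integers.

Slide left:
row 0: [0, 0, 32] -> [32, 0, 0]
row 1: [4, 0, 8] -> [4, 8, 0]
row 2: [16, 0, 4] -> [16, 4, 0]

Answer: 32  0  0
 4  8  0
16  4  0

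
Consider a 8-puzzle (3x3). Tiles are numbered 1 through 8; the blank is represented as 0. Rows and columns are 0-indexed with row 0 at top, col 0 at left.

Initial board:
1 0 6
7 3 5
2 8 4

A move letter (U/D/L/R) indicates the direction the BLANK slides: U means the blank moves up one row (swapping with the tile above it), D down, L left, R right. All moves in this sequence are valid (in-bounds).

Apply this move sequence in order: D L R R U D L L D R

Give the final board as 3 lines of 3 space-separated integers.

After move 1 (D):
1 3 6
7 0 5
2 8 4

After move 2 (L):
1 3 6
0 7 5
2 8 4

After move 3 (R):
1 3 6
7 0 5
2 8 4

After move 4 (R):
1 3 6
7 5 0
2 8 4

After move 5 (U):
1 3 0
7 5 6
2 8 4

After move 6 (D):
1 3 6
7 5 0
2 8 4

After move 7 (L):
1 3 6
7 0 5
2 8 4

After move 8 (L):
1 3 6
0 7 5
2 8 4

After move 9 (D):
1 3 6
2 7 5
0 8 4

After move 10 (R):
1 3 6
2 7 5
8 0 4

Answer: 1 3 6
2 7 5
8 0 4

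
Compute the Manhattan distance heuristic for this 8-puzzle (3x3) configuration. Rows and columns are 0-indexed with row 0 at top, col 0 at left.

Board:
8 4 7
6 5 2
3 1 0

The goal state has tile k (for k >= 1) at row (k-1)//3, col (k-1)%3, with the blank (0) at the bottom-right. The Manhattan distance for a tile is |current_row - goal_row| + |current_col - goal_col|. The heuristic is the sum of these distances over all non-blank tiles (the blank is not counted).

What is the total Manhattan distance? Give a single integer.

Tile 8: at (0,0), goal (2,1), distance |0-2|+|0-1| = 3
Tile 4: at (0,1), goal (1,0), distance |0-1|+|1-0| = 2
Tile 7: at (0,2), goal (2,0), distance |0-2|+|2-0| = 4
Tile 6: at (1,0), goal (1,2), distance |1-1|+|0-2| = 2
Tile 5: at (1,1), goal (1,1), distance |1-1|+|1-1| = 0
Tile 2: at (1,2), goal (0,1), distance |1-0|+|2-1| = 2
Tile 3: at (2,0), goal (0,2), distance |2-0|+|0-2| = 4
Tile 1: at (2,1), goal (0,0), distance |2-0|+|1-0| = 3
Sum: 3 + 2 + 4 + 2 + 0 + 2 + 4 + 3 = 20

Answer: 20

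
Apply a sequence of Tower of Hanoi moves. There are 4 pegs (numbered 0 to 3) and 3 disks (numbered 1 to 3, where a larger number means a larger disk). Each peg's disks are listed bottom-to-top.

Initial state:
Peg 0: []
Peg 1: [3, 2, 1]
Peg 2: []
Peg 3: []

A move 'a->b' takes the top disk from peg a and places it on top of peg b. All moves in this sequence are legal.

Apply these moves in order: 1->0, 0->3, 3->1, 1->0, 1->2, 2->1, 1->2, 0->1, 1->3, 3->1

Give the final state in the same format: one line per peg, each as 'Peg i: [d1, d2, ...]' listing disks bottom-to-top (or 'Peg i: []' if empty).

After move 1 (1->0):
Peg 0: [1]
Peg 1: [3, 2]
Peg 2: []
Peg 3: []

After move 2 (0->3):
Peg 0: []
Peg 1: [3, 2]
Peg 2: []
Peg 3: [1]

After move 3 (3->1):
Peg 0: []
Peg 1: [3, 2, 1]
Peg 2: []
Peg 3: []

After move 4 (1->0):
Peg 0: [1]
Peg 1: [3, 2]
Peg 2: []
Peg 3: []

After move 5 (1->2):
Peg 0: [1]
Peg 1: [3]
Peg 2: [2]
Peg 3: []

After move 6 (2->1):
Peg 0: [1]
Peg 1: [3, 2]
Peg 2: []
Peg 3: []

After move 7 (1->2):
Peg 0: [1]
Peg 1: [3]
Peg 2: [2]
Peg 3: []

After move 8 (0->1):
Peg 0: []
Peg 1: [3, 1]
Peg 2: [2]
Peg 3: []

After move 9 (1->3):
Peg 0: []
Peg 1: [3]
Peg 2: [2]
Peg 3: [1]

After move 10 (3->1):
Peg 0: []
Peg 1: [3, 1]
Peg 2: [2]
Peg 3: []

Answer: Peg 0: []
Peg 1: [3, 1]
Peg 2: [2]
Peg 3: []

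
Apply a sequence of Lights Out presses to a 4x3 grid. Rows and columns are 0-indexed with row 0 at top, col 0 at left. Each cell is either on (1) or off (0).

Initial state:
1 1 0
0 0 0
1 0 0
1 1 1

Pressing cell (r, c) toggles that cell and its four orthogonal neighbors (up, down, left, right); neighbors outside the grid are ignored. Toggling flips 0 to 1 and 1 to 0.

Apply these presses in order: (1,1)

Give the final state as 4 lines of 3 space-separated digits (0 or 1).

After press 1 at (1,1):
1 0 0
1 1 1
1 1 0
1 1 1

Answer: 1 0 0
1 1 1
1 1 0
1 1 1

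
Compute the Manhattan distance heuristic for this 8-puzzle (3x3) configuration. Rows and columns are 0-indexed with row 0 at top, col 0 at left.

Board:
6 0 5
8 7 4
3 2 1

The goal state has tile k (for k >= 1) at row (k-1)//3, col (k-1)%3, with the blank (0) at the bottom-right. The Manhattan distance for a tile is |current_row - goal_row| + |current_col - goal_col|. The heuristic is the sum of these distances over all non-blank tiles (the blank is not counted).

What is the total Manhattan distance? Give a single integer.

Answer: 21

Derivation:
Tile 6: at (0,0), goal (1,2), distance |0-1|+|0-2| = 3
Tile 5: at (0,2), goal (1,1), distance |0-1|+|2-1| = 2
Tile 8: at (1,0), goal (2,1), distance |1-2|+|0-1| = 2
Tile 7: at (1,1), goal (2,0), distance |1-2|+|1-0| = 2
Tile 4: at (1,2), goal (1,0), distance |1-1|+|2-0| = 2
Tile 3: at (2,0), goal (0,2), distance |2-0|+|0-2| = 4
Tile 2: at (2,1), goal (0,1), distance |2-0|+|1-1| = 2
Tile 1: at (2,2), goal (0,0), distance |2-0|+|2-0| = 4
Sum: 3 + 2 + 2 + 2 + 2 + 4 + 2 + 4 = 21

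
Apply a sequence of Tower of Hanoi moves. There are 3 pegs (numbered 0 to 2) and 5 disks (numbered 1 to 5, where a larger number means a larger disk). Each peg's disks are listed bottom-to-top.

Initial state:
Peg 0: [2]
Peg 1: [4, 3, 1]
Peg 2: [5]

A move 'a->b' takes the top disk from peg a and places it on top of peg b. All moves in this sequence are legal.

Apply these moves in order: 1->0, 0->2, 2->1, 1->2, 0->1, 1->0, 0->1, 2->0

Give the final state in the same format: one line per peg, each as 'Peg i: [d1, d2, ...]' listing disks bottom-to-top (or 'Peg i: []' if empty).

After move 1 (1->0):
Peg 0: [2, 1]
Peg 1: [4, 3]
Peg 2: [5]

After move 2 (0->2):
Peg 0: [2]
Peg 1: [4, 3]
Peg 2: [5, 1]

After move 3 (2->1):
Peg 0: [2]
Peg 1: [4, 3, 1]
Peg 2: [5]

After move 4 (1->2):
Peg 0: [2]
Peg 1: [4, 3]
Peg 2: [5, 1]

After move 5 (0->1):
Peg 0: []
Peg 1: [4, 3, 2]
Peg 2: [5, 1]

After move 6 (1->0):
Peg 0: [2]
Peg 1: [4, 3]
Peg 2: [5, 1]

After move 7 (0->1):
Peg 0: []
Peg 1: [4, 3, 2]
Peg 2: [5, 1]

After move 8 (2->0):
Peg 0: [1]
Peg 1: [4, 3, 2]
Peg 2: [5]

Answer: Peg 0: [1]
Peg 1: [4, 3, 2]
Peg 2: [5]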